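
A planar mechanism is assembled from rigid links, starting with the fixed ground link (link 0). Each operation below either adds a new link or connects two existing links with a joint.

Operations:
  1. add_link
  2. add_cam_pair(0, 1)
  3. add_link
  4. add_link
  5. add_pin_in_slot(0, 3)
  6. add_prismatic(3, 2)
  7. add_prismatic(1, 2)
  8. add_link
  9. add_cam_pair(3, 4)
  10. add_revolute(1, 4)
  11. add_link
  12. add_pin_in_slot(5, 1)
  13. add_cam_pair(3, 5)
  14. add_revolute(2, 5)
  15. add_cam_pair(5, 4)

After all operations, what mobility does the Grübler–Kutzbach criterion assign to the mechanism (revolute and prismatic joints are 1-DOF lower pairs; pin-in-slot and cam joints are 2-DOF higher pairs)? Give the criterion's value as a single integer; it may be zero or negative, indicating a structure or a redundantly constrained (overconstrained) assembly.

M = 1

L=1 J1=0 J2=0
add link → L=2 J1=0 J2=0
C@0,1 dof=2 J2 → L=2 J1=0 J2=1
add link → L=3 J1=0 J2=1
add link → L=4 J1=0 J2=1
PS@0,3 dof=2 J2 → L=4 J1=0 J2=2
P@3,2 dof=1 J1 → L=4 J1=1 J2=2
P@1,2 dof=1 J1 → L=4 J1=2 J2=2
add link → L=5 J1=2 J2=2
C@3,4 dof=2 J2 → L=5 J1=2 J2=3
R@1,4 dof=1 J1 → L=5 J1=3 J2=3
add link → L=6 J1=3 J2=3
PS@5,1 dof=2 J2 → L=6 J1=3 J2=4
C@3,5 dof=2 J2 → L=6 J1=3 J2=5
R@2,5 dof=1 J1 → L=6 J1=4 J2=5
C@5,4 dof=2 J2 → L=6 J1=4 J2=6
M=3(L−1)−2J1−J2=3·5−2·4−6=1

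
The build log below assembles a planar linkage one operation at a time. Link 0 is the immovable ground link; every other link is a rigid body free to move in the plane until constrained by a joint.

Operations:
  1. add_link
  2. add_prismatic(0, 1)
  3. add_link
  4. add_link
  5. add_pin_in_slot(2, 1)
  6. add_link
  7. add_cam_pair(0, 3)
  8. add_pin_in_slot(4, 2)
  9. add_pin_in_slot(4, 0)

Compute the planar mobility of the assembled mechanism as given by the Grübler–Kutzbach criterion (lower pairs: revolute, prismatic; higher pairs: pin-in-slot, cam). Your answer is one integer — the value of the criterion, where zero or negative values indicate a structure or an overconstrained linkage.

[1;0;0] (link 0 is ground)
L+ [2;0;0]
P(0,1)∈J1 [2;1;0]
L+ [3;1;0]
L+ [4;1;0]
PS(2,1)∈J2 [4;1;1]
L+ [5;1;1]
C(0,3)∈J2 [5;1;2]
PS(4,2)∈J2 [5;1;3]
PS(4,0)∈J2 [5;1;4]
mobility = 12 − 2 − 4 = 6

M = 6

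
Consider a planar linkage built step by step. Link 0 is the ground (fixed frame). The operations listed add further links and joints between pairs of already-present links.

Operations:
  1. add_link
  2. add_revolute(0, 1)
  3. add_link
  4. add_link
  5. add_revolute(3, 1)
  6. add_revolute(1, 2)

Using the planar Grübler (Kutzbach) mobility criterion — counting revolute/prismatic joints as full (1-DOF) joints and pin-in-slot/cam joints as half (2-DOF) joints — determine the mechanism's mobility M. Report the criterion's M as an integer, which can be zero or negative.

link 0 = ground. State L|J1|J2 = 1|0|0
+link1  2|0|0
R(0,1) f=1→J1  2|1|0
+link2  3|1|0
+link3  4|1|0
R(3,1) f=1→J1  4|2|0
R(1,2) f=1→J1  4|3|0
M = 3(4−1)−2·3−0 = 9−6−0 = 3

M = 3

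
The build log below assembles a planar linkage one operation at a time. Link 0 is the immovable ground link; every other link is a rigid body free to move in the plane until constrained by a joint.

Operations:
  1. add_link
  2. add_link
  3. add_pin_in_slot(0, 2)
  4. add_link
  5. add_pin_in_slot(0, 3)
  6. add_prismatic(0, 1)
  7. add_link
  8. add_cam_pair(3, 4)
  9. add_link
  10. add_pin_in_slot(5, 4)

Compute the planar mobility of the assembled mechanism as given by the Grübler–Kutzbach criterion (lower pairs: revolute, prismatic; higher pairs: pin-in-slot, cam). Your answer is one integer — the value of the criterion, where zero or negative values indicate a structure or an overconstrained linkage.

M = 9

ground; <1,0,0>
#1 <2,0,0>
#2 <3,0,0>
PS:0↔2 J2 <3,0,1>
#3 <4,0,1>
PS:0↔3 J2 <4,0,2>
P:0↔1 J1 <4,1,2>
#4 <5,1,2>
C:3↔4 J2 <5,1,3>
#5 <6,1,3>
PS:5↔4 J2 <6,1,4>
3×5 − 2×1 − 1×4 = 9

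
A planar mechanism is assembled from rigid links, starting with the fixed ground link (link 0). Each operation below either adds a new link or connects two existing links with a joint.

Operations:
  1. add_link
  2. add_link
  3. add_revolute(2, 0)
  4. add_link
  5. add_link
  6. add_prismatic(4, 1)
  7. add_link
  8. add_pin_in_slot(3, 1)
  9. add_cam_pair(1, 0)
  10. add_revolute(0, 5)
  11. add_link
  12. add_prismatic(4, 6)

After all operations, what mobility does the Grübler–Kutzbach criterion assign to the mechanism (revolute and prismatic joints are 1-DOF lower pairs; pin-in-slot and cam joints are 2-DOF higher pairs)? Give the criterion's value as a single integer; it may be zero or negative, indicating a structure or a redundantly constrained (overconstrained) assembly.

[1;0;0] (link 0 is ground)
L+ [2;0;0]
L+ [3;0;0]
R(2,0)∈J1 [3;1;0]
L+ [4;1;0]
L+ [5;1;0]
P(4,1)∈J1 [5;2;0]
L+ [6;2;0]
PS(3,1)∈J2 [6;2;1]
C(1,0)∈J2 [6;2;2]
R(0,5)∈J1 [6;3;2]
L+ [7;3;2]
P(4,6)∈J1 [7;4;2]
mobility = 18 − 8 − 2 = 8

M = 8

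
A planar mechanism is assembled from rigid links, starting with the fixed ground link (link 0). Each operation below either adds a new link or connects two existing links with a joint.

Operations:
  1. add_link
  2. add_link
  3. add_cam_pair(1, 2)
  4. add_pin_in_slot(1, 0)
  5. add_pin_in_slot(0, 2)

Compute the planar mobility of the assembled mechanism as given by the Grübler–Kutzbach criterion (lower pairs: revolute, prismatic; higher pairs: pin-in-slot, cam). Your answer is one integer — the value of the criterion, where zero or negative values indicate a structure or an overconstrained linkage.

M = 3

(L,J1,J2)=(1,0,0); link0 fixed
link1: (2,0,0)
link2: (3,0,0)
C 1-2 [J2]: (3,0,1)
PS 1-0 [J2]: (3,0,2)
PS 0-2 [J2]: (3,0,3)
Grübler: 3·2 − 2·0 − 3 = 3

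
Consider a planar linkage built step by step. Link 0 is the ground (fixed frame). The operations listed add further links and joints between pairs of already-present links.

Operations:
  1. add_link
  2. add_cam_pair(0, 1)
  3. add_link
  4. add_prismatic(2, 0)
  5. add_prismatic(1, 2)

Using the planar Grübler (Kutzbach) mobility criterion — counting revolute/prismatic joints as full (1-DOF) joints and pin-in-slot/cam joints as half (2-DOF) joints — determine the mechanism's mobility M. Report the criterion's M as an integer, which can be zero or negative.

[1;0;0] (link 0 is ground)
L+ [2;0;0]
C(0,1)∈J2 [2;0;1]
L+ [3;0;1]
P(2,0)∈J1 [3;1;1]
P(1,2)∈J1 [3;2;1]
mobility = 6 − 4 − 1 = 1

M = 1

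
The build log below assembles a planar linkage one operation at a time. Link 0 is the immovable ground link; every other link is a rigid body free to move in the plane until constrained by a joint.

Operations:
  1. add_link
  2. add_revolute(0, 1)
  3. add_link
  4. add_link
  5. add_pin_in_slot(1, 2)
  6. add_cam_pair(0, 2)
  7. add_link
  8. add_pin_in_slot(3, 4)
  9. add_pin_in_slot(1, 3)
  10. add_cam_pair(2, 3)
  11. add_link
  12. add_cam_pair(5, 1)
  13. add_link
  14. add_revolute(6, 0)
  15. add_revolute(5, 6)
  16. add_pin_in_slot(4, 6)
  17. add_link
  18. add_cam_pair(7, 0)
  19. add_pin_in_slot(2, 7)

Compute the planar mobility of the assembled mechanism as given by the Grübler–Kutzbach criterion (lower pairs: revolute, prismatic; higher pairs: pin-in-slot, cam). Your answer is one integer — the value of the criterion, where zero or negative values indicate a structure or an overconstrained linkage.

ground; <1,0,0>
#1 <2,0,0>
R:0↔1 J1 <2,1,0>
#2 <3,1,0>
#3 <4,1,0>
PS:1↔2 J2 <4,1,1>
C:0↔2 J2 <4,1,2>
#4 <5,1,2>
PS:3↔4 J2 <5,1,3>
PS:1↔3 J2 <5,1,4>
C:2↔3 J2 <5,1,5>
#5 <6,1,5>
C:5↔1 J2 <6,1,6>
#6 <7,1,6>
R:6↔0 J1 <7,2,6>
R:5↔6 J1 <7,3,6>
PS:4↔6 J2 <7,3,7>
#7 <8,3,7>
C:7↔0 J2 <8,3,8>
PS:2↔7 J2 <8,3,9>
3×7 − 2×3 − 1×9 = 6

M = 6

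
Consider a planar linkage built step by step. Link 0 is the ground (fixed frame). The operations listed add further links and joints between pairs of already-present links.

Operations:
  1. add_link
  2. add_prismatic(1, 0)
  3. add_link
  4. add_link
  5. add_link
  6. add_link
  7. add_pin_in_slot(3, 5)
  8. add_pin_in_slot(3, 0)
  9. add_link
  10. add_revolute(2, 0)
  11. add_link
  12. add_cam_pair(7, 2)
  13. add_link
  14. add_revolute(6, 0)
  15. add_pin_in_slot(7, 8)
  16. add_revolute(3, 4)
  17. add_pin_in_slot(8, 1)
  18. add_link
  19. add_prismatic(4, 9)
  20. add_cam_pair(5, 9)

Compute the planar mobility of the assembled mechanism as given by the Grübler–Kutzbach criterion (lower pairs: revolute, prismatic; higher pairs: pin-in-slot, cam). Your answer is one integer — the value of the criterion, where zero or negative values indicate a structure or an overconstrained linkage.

M = 11

(L,J1,J2)=(1,0,0); link0 fixed
link1: (2,0,0)
P 1-0 [J1]: (2,1,0)
link2: (3,1,0)
link3: (4,1,0)
link4: (5,1,0)
link5: (6,1,0)
PS 3-5 [J2]: (6,1,1)
PS 3-0 [J2]: (6,1,2)
link6: (7,1,2)
R 2-0 [J1]: (7,2,2)
link7: (8,2,2)
C 7-2 [J2]: (8,2,3)
link8: (9,2,3)
R 6-0 [J1]: (9,3,3)
PS 7-8 [J2]: (9,3,4)
R 3-4 [J1]: (9,4,4)
PS 8-1 [J2]: (9,4,5)
link9: (10,4,5)
P 4-9 [J1]: (10,5,5)
C 5-9 [J2]: (10,5,6)
Grübler: 3·9 − 2·5 − 6 = 11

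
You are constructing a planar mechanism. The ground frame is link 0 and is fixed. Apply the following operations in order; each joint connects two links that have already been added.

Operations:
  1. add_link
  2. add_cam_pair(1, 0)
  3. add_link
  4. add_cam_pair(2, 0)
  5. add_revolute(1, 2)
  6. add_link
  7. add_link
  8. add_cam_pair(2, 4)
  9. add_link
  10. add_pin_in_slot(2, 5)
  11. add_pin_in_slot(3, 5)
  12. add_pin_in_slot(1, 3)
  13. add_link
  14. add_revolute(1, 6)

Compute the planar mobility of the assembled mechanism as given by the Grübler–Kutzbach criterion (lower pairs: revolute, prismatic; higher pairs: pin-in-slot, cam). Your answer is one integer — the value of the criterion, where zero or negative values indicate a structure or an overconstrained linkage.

M = 8

[1;0;0] (link 0 is ground)
L+ [2;0;0]
C(1,0)∈J2 [2;0;1]
L+ [3;0;1]
C(2,0)∈J2 [3;0;2]
R(1,2)∈J1 [3;1;2]
L+ [4;1;2]
L+ [5;1;2]
C(2,4)∈J2 [5;1;3]
L+ [6;1;3]
PS(2,5)∈J2 [6;1;4]
PS(3,5)∈J2 [6;1;5]
PS(1,3)∈J2 [6;1;6]
L+ [7;1;6]
R(1,6)∈J1 [7;2;6]
mobility = 18 − 4 − 6 = 8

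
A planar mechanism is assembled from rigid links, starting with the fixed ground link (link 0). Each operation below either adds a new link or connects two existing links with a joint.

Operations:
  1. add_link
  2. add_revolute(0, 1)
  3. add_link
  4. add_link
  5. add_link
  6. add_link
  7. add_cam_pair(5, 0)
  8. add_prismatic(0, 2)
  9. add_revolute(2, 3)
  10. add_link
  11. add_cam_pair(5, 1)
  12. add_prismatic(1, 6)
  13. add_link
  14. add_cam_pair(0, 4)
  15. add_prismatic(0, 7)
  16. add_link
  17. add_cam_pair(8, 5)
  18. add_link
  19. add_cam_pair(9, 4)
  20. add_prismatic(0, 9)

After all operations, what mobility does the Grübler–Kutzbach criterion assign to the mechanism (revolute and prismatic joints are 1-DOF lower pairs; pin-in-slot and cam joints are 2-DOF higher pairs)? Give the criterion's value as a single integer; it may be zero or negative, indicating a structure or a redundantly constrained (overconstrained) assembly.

L=1 J1=0 J2=0
add link → L=2 J1=0 J2=0
R@0,1 dof=1 J1 → L=2 J1=1 J2=0
add link → L=3 J1=1 J2=0
add link → L=4 J1=1 J2=0
add link → L=5 J1=1 J2=0
add link → L=6 J1=1 J2=0
C@5,0 dof=2 J2 → L=6 J1=1 J2=1
P@0,2 dof=1 J1 → L=6 J1=2 J2=1
R@2,3 dof=1 J1 → L=6 J1=3 J2=1
add link → L=7 J1=3 J2=1
C@5,1 dof=2 J2 → L=7 J1=3 J2=2
P@1,6 dof=1 J1 → L=7 J1=4 J2=2
add link → L=8 J1=4 J2=2
C@0,4 dof=2 J2 → L=8 J1=4 J2=3
P@0,7 dof=1 J1 → L=8 J1=5 J2=3
add link → L=9 J1=5 J2=3
C@8,5 dof=2 J2 → L=9 J1=5 J2=4
add link → L=10 J1=5 J2=4
C@9,4 dof=2 J2 → L=10 J1=5 J2=5
P@0,9 dof=1 J1 → L=10 J1=6 J2=5
M=3(L−1)−2J1−J2=3·9−2·6−5=10

M = 10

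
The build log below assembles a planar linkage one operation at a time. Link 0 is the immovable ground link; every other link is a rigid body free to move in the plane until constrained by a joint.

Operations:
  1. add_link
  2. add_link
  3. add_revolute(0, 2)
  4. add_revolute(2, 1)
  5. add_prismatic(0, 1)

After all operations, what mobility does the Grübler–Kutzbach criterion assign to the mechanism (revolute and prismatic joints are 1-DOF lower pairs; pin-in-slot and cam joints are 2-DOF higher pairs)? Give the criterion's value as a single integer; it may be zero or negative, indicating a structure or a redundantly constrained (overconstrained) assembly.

M = 0

[1;0;0] (link 0 is ground)
L+ [2;0;0]
L+ [3;0;0]
R(0,2)∈J1 [3;1;0]
R(2,1)∈J1 [3;2;0]
P(0,1)∈J1 [3;3;0]
mobility = 6 − 6 − 0 = 0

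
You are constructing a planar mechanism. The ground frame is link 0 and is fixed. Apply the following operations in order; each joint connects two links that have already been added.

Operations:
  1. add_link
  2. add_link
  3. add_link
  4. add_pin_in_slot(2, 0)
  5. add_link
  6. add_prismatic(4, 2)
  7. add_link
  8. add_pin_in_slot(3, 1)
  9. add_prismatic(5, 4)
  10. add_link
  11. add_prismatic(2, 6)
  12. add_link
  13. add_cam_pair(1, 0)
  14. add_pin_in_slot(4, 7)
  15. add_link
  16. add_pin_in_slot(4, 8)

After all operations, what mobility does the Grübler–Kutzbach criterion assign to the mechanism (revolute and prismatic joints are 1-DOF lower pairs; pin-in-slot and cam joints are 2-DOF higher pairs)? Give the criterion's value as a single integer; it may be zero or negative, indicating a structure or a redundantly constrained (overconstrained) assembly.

M = 13

L=1 J1=0 J2=0
add link → L=2 J1=0 J2=0
add link → L=3 J1=0 J2=0
add link → L=4 J1=0 J2=0
PS@2,0 dof=2 J2 → L=4 J1=0 J2=1
add link → L=5 J1=0 J2=1
P@4,2 dof=1 J1 → L=5 J1=1 J2=1
add link → L=6 J1=1 J2=1
PS@3,1 dof=2 J2 → L=6 J1=1 J2=2
P@5,4 dof=1 J1 → L=6 J1=2 J2=2
add link → L=7 J1=2 J2=2
P@2,6 dof=1 J1 → L=7 J1=3 J2=2
add link → L=8 J1=3 J2=2
C@1,0 dof=2 J2 → L=8 J1=3 J2=3
PS@4,7 dof=2 J2 → L=8 J1=3 J2=4
add link → L=9 J1=3 J2=4
PS@4,8 dof=2 J2 → L=9 J1=3 J2=5
M=3(L−1)−2J1−J2=3·8−2·3−5=13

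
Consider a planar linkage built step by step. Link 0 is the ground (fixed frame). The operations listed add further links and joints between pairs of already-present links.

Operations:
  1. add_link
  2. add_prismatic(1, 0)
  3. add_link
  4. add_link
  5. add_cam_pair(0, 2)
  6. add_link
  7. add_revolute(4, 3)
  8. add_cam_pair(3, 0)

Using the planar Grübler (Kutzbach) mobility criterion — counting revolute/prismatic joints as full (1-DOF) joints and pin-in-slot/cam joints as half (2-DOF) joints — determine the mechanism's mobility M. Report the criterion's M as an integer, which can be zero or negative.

M = 6

L=1 J1=0 J2=0
add link → L=2 J1=0 J2=0
P@1,0 dof=1 J1 → L=2 J1=1 J2=0
add link → L=3 J1=1 J2=0
add link → L=4 J1=1 J2=0
C@0,2 dof=2 J2 → L=4 J1=1 J2=1
add link → L=5 J1=1 J2=1
R@4,3 dof=1 J1 → L=5 J1=2 J2=1
C@3,0 dof=2 J2 → L=5 J1=2 J2=2
M=3(L−1)−2J1−J2=3·4−2·2−2=6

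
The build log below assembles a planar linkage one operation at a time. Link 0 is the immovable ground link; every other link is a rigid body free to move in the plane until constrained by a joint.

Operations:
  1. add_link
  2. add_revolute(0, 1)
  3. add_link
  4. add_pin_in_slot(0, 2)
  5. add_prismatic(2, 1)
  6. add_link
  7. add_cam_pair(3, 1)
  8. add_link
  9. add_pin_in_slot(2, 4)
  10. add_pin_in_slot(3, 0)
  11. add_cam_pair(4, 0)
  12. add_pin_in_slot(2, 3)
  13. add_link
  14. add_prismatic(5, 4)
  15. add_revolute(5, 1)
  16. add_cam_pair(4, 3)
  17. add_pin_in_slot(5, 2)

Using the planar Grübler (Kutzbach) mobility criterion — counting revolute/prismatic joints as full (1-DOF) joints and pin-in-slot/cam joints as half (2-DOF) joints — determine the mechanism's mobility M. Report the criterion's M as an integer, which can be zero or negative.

link 0 = ground. State L|J1|J2 = 1|0|0
+link1  2|0|0
R(0,1) f=1→J1  2|1|0
+link2  3|1|0
PS(0,2) f=2→J2  3|1|1
P(2,1) f=1→J1  3|2|1
+link3  4|2|1
C(3,1) f=2→J2  4|2|2
+link4  5|2|2
PS(2,4) f=2→J2  5|2|3
PS(3,0) f=2→J2  5|2|4
C(4,0) f=2→J2  5|2|5
PS(2,3) f=2→J2  5|2|6
+link5  6|2|6
P(5,4) f=1→J1  6|3|6
R(5,1) f=1→J1  6|4|6
C(4,3) f=2→J2  6|4|7
PS(5,2) f=2→J2  6|4|8
M = 3(6−1)−2·4−8 = 15−8−8 = -1

M = -1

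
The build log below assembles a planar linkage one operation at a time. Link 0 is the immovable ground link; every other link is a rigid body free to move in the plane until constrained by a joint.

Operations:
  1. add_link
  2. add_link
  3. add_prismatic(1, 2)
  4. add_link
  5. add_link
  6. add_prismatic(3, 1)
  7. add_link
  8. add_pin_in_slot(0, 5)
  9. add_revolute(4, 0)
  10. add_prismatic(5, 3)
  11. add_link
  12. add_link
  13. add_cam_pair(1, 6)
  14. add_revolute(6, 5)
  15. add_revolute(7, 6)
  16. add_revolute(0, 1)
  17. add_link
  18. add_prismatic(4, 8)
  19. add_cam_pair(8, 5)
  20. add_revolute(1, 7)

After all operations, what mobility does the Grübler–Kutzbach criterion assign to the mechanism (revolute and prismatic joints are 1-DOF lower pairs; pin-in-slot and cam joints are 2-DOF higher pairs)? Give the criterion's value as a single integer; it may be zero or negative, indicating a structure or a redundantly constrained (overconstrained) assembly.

M = 3

link 0 = ground. State L|J1|J2 = 1|0|0
+link1  2|0|0
+link2  3|0|0
P(1,2) f=1→J1  3|1|0
+link3  4|1|0
+link4  5|1|0
P(3,1) f=1→J1  5|2|0
+link5  6|2|0
PS(0,5) f=2→J2  6|2|1
R(4,0) f=1→J1  6|3|1
P(5,3) f=1→J1  6|4|1
+link6  7|4|1
+link7  8|4|1
C(1,6) f=2→J2  8|4|2
R(6,5) f=1→J1  8|5|2
R(7,6) f=1→J1  8|6|2
R(0,1) f=1→J1  8|7|2
+link8  9|7|2
P(4,8) f=1→J1  9|8|2
C(8,5) f=2→J2  9|8|3
R(1,7) f=1→J1  9|9|3
M = 3(9−1)−2·9−3 = 24−18−3 = 3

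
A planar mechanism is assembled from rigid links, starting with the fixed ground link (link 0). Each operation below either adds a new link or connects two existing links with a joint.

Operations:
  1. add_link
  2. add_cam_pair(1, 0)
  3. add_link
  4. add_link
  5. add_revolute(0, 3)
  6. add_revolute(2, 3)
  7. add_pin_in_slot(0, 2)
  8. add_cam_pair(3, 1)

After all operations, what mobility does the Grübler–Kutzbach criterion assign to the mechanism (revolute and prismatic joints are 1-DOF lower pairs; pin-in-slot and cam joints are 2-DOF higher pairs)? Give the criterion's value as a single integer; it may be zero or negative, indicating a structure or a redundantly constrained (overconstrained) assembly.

M = 2

ground; <1,0,0>
#1 <2,0,0>
C:1↔0 J2 <2,0,1>
#2 <3,0,1>
#3 <4,0,1>
R:0↔3 J1 <4,1,1>
R:2↔3 J1 <4,2,1>
PS:0↔2 J2 <4,2,2>
C:3↔1 J2 <4,2,3>
3×3 − 2×2 − 1×3 = 2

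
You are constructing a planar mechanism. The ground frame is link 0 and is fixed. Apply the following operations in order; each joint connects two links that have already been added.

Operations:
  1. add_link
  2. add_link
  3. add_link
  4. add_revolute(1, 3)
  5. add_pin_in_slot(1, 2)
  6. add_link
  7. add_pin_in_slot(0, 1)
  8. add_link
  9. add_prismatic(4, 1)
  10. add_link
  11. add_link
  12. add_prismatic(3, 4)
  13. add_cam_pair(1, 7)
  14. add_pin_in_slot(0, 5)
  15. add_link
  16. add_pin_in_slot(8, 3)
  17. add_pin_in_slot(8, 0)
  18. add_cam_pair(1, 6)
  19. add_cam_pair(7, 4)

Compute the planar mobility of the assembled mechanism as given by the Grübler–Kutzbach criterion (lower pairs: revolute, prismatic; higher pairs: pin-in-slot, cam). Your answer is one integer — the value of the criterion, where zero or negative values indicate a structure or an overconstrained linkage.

M = 10

link 0 = ground. State L|J1|J2 = 1|0|0
+link1  2|0|0
+link2  3|0|0
+link3  4|0|0
R(1,3) f=1→J1  4|1|0
PS(1,2) f=2→J2  4|1|1
+link4  5|1|1
PS(0,1) f=2→J2  5|1|2
+link5  6|1|2
P(4,1) f=1→J1  6|2|2
+link6  7|2|2
+link7  8|2|2
P(3,4) f=1→J1  8|3|2
C(1,7) f=2→J2  8|3|3
PS(0,5) f=2→J2  8|3|4
+link8  9|3|4
PS(8,3) f=2→J2  9|3|5
PS(8,0) f=2→J2  9|3|6
C(1,6) f=2→J2  9|3|7
C(7,4) f=2→J2  9|3|8
M = 3(9−1)−2·3−8 = 24−6−8 = 10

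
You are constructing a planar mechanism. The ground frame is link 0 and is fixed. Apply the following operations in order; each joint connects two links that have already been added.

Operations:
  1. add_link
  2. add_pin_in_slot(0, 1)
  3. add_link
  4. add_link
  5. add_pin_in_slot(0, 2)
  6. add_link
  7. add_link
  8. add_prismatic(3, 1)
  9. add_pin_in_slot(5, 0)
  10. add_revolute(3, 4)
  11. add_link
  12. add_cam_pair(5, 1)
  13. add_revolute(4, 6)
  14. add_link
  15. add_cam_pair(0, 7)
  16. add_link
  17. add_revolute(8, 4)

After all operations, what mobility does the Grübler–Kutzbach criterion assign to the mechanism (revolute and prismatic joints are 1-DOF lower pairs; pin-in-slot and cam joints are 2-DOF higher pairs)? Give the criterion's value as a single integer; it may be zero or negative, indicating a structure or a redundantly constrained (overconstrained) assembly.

ground; <1,0,0>
#1 <2,0,0>
PS:0↔1 J2 <2,0,1>
#2 <3,0,1>
#3 <4,0,1>
PS:0↔2 J2 <4,0,2>
#4 <5,0,2>
#5 <6,0,2>
P:3↔1 J1 <6,1,2>
PS:5↔0 J2 <6,1,3>
R:3↔4 J1 <6,2,3>
#6 <7,2,3>
C:5↔1 J2 <7,2,4>
R:4↔6 J1 <7,3,4>
#7 <8,3,4>
C:0↔7 J2 <8,3,5>
#8 <9,3,5>
R:8↔4 J1 <9,4,5>
3×8 − 2×4 − 1×5 = 11

M = 11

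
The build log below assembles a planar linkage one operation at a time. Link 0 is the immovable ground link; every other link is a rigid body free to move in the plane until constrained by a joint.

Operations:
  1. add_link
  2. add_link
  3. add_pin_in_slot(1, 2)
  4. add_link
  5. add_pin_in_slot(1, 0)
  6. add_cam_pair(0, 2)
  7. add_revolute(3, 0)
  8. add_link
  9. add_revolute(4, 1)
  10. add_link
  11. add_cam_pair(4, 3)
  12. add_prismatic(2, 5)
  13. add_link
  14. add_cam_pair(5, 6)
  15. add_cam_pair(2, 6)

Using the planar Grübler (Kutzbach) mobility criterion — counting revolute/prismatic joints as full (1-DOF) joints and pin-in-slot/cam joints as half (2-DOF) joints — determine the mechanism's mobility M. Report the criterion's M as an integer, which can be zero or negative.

ground; <1,0,0>
#1 <2,0,0>
#2 <3,0,0>
PS:1↔2 J2 <3,0,1>
#3 <4,0,1>
PS:1↔0 J2 <4,0,2>
C:0↔2 J2 <4,0,3>
R:3↔0 J1 <4,1,3>
#4 <5,1,3>
R:4↔1 J1 <5,2,3>
#5 <6,2,3>
C:4↔3 J2 <6,2,4>
P:2↔5 J1 <6,3,4>
#6 <7,3,4>
C:5↔6 J2 <7,3,5>
C:2↔6 J2 <7,3,6>
3×6 − 2×3 − 1×6 = 6

M = 6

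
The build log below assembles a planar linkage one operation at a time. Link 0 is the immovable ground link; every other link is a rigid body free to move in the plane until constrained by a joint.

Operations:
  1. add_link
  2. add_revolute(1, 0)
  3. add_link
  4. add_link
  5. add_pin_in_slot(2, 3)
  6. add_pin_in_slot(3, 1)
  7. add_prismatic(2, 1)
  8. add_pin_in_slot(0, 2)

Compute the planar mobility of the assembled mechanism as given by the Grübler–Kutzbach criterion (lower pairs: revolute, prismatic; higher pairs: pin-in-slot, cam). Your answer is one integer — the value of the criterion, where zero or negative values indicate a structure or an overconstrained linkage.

M = 2

[1;0;0] (link 0 is ground)
L+ [2;0;0]
R(1,0)∈J1 [2;1;0]
L+ [3;1;0]
L+ [4;1;0]
PS(2,3)∈J2 [4;1;1]
PS(3,1)∈J2 [4;1;2]
P(2,1)∈J1 [4;2;2]
PS(0,2)∈J2 [4;2;3]
mobility = 9 − 4 − 3 = 2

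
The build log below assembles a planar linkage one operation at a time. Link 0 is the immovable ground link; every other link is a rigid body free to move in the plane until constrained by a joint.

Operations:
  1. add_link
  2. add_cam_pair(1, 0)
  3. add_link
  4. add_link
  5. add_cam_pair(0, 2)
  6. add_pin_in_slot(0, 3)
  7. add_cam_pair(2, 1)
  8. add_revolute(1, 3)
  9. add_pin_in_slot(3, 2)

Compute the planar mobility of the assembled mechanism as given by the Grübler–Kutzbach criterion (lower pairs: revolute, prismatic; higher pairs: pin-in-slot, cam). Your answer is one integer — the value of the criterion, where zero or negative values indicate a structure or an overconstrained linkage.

M = 2

[1;0;0] (link 0 is ground)
L+ [2;0;0]
C(1,0)∈J2 [2;0;1]
L+ [3;0;1]
L+ [4;0;1]
C(0,2)∈J2 [4;0;2]
PS(0,3)∈J2 [4;0;3]
C(2,1)∈J2 [4;0;4]
R(1,3)∈J1 [4;1;4]
PS(3,2)∈J2 [4;1;5]
mobility = 9 − 2 − 5 = 2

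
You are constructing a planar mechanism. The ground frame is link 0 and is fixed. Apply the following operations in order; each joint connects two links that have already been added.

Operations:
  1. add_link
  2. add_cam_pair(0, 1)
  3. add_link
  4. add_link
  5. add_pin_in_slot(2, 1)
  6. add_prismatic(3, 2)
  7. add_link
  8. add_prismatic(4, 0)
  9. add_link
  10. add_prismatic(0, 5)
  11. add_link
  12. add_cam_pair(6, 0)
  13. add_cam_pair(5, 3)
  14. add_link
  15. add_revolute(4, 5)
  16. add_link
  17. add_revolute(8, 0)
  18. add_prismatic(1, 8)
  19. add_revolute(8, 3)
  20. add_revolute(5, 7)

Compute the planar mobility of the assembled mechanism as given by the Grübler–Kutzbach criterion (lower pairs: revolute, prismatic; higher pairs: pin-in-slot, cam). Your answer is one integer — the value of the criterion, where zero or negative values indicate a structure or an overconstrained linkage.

ground; <1,0,0>
#1 <2,0,0>
C:0↔1 J2 <2,0,1>
#2 <3,0,1>
#3 <4,0,1>
PS:2↔1 J2 <4,0,2>
P:3↔2 J1 <4,1,2>
#4 <5,1,2>
P:4↔0 J1 <5,2,2>
#5 <6,2,2>
P:0↔5 J1 <6,3,2>
#6 <7,3,2>
C:6↔0 J2 <7,3,3>
C:5↔3 J2 <7,3,4>
#7 <8,3,4>
R:4↔5 J1 <8,4,4>
#8 <9,4,4>
R:8↔0 J1 <9,5,4>
P:1↔8 J1 <9,6,4>
R:8↔3 J1 <9,7,4>
R:5↔7 J1 <9,8,4>
3×8 − 2×8 − 1×4 = 4

M = 4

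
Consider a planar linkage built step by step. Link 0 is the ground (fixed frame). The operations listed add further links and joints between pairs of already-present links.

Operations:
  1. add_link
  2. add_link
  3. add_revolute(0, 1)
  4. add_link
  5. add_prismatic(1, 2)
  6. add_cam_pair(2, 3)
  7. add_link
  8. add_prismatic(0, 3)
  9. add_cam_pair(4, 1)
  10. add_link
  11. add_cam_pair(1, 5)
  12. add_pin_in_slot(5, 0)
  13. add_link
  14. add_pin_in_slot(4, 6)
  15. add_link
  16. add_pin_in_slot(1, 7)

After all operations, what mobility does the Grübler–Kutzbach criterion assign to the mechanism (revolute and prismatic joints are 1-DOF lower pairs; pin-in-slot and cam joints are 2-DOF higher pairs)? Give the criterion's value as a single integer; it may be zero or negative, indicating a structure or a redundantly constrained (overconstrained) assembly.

L=1 J1=0 J2=0
add link → L=2 J1=0 J2=0
add link → L=3 J1=0 J2=0
R@0,1 dof=1 J1 → L=3 J1=1 J2=0
add link → L=4 J1=1 J2=0
P@1,2 dof=1 J1 → L=4 J1=2 J2=0
C@2,3 dof=2 J2 → L=4 J1=2 J2=1
add link → L=5 J1=2 J2=1
P@0,3 dof=1 J1 → L=5 J1=3 J2=1
C@4,1 dof=2 J2 → L=5 J1=3 J2=2
add link → L=6 J1=3 J2=2
C@1,5 dof=2 J2 → L=6 J1=3 J2=3
PS@5,0 dof=2 J2 → L=6 J1=3 J2=4
add link → L=7 J1=3 J2=4
PS@4,6 dof=2 J2 → L=7 J1=3 J2=5
add link → L=8 J1=3 J2=5
PS@1,7 dof=2 J2 → L=8 J1=3 J2=6
M=3(L−1)−2J1−J2=3·7−2·3−6=9

M = 9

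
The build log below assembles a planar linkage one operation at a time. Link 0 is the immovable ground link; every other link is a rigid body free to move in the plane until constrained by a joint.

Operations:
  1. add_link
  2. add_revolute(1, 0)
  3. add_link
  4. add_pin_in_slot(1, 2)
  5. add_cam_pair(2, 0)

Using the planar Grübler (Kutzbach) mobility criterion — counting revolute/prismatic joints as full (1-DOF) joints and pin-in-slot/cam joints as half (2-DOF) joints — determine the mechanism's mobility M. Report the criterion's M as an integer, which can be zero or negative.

(L,J1,J2)=(1,0,0); link0 fixed
link1: (2,0,0)
R 1-0 [J1]: (2,1,0)
link2: (3,1,0)
PS 1-2 [J2]: (3,1,1)
C 2-0 [J2]: (3,1,2)
Grübler: 3·2 − 2·1 − 2 = 2

M = 2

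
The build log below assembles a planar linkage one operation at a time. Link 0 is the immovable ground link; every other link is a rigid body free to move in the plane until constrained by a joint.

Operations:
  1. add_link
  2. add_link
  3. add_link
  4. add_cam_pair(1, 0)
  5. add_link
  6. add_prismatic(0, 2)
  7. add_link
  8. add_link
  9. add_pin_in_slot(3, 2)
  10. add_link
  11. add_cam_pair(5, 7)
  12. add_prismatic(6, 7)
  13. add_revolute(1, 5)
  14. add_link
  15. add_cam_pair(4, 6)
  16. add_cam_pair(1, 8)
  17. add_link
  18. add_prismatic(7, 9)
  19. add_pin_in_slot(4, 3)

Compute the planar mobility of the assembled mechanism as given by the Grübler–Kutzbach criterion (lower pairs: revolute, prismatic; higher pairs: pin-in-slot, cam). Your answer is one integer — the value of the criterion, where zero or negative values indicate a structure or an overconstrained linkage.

[1;0;0] (link 0 is ground)
L+ [2;0;0]
L+ [3;0;0]
L+ [4;0;0]
C(1,0)∈J2 [4;0;1]
L+ [5;0;1]
P(0,2)∈J1 [5;1;1]
L+ [6;1;1]
L+ [7;1;1]
PS(3,2)∈J2 [7;1;2]
L+ [8;1;2]
C(5,7)∈J2 [8;1;3]
P(6,7)∈J1 [8;2;3]
R(1,5)∈J1 [8;3;3]
L+ [9;3;3]
C(4,6)∈J2 [9;3;4]
C(1,8)∈J2 [9;3;5]
L+ [10;3;5]
P(7,9)∈J1 [10;4;5]
PS(4,3)∈J2 [10;4;6]
mobility = 27 − 8 − 6 = 13

M = 13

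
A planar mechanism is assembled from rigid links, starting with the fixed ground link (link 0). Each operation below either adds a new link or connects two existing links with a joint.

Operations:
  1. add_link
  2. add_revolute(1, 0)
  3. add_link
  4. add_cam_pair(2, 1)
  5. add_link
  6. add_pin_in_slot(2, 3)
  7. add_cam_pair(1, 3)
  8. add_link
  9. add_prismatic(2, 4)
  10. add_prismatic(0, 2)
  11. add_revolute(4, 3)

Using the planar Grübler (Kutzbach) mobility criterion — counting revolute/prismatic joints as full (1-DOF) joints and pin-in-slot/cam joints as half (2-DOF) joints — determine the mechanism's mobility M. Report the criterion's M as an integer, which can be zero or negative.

L=1 J1=0 J2=0
add link → L=2 J1=0 J2=0
R@1,0 dof=1 J1 → L=2 J1=1 J2=0
add link → L=3 J1=1 J2=0
C@2,1 dof=2 J2 → L=3 J1=1 J2=1
add link → L=4 J1=1 J2=1
PS@2,3 dof=2 J2 → L=4 J1=1 J2=2
C@1,3 dof=2 J2 → L=4 J1=1 J2=3
add link → L=5 J1=1 J2=3
P@2,4 dof=1 J1 → L=5 J1=2 J2=3
P@0,2 dof=1 J1 → L=5 J1=3 J2=3
R@4,3 dof=1 J1 → L=5 J1=4 J2=3
M=3(L−1)−2J1−J2=3·4−2·4−3=1

M = 1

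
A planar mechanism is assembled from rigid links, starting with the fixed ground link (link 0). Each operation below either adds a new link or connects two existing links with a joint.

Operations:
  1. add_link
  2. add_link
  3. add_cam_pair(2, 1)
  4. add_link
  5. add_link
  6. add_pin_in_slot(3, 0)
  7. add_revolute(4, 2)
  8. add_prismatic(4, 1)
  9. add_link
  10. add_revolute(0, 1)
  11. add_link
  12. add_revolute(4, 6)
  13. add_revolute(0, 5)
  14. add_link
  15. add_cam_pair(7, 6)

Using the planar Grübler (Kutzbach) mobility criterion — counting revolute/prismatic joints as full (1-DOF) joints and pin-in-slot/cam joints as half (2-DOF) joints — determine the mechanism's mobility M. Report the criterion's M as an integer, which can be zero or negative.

link 0 = ground. State L|J1|J2 = 1|0|0
+link1  2|0|0
+link2  3|0|0
C(2,1) f=2→J2  3|0|1
+link3  4|0|1
+link4  5|0|1
PS(3,0) f=2→J2  5|0|2
R(4,2) f=1→J1  5|1|2
P(4,1) f=1→J1  5|2|2
+link5  6|2|2
R(0,1) f=1→J1  6|3|2
+link6  7|3|2
R(4,6) f=1→J1  7|4|2
R(0,5) f=1→J1  7|5|2
+link7  8|5|2
C(7,6) f=2→J2  8|5|3
M = 3(8−1)−2·5−3 = 21−10−3 = 8

M = 8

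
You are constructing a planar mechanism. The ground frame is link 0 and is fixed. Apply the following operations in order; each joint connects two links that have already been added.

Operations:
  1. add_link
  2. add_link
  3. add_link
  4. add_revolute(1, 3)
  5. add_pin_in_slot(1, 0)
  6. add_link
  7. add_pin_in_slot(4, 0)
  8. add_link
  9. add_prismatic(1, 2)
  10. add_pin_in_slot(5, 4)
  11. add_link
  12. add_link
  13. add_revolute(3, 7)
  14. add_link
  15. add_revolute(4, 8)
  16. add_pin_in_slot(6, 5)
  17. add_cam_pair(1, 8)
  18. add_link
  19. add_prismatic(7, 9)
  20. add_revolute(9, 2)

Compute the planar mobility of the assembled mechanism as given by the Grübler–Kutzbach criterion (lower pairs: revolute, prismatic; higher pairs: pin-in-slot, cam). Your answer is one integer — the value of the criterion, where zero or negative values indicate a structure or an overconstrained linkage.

M = 10

(L,J1,J2)=(1,0,0); link0 fixed
link1: (2,0,0)
link2: (3,0,0)
link3: (4,0,0)
R 1-3 [J1]: (4,1,0)
PS 1-0 [J2]: (4,1,1)
link4: (5,1,1)
PS 4-0 [J2]: (5,1,2)
link5: (6,1,2)
P 1-2 [J1]: (6,2,2)
PS 5-4 [J2]: (6,2,3)
link6: (7,2,3)
link7: (8,2,3)
R 3-7 [J1]: (8,3,3)
link8: (9,3,3)
R 4-8 [J1]: (9,4,3)
PS 6-5 [J2]: (9,4,4)
C 1-8 [J2]: (9,4,5)
link9: (10,4,5)
P 7-9 [J1]: (10,5,5)
R 9-2 [J1]: (10,6,5)
Grübler: 3·9 − 2·6 − 5 = 10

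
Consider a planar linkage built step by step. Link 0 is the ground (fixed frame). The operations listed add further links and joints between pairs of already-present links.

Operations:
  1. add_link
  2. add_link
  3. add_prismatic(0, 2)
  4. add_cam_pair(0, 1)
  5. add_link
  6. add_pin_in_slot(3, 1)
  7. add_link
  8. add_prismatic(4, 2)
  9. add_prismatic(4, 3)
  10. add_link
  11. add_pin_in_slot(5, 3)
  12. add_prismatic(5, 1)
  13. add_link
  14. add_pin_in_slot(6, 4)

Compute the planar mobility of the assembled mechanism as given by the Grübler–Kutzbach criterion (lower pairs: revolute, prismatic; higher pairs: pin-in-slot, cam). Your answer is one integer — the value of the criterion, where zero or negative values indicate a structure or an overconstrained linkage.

L=1 J1=0 J2=0
add link → L=2 J1=0 J2=0
add link → L=3 J1=0 J2=0
P@0,2 dof=1 J1 → L=3 J1=1 J2=0
C@0,1 dof=2 J2 → L=3 J1=1 J2=1
add link → L=4 J1=1 J2=1
PS@3,1 dof=2 J2 → L=4 J1=1 J2=2
add link → L=5 J1=1 J2=2
P@4,2 dof=1 J1 → L=5 J1=2 J2=2
P@4,3 dof=1 J1 → L=5 J1=3 J2=2
add link → L=6 J1=3 J2=2
PS@5,3 dof=2 J2 → L=6 J1=3 J2=3
P@5,1 dof=1 J1 → L=6 J1=4 J2=3
add link → L=7 J1=4 J2=3
PS@6,4 dof=2 J2 → L=7 J1=4 J2=4
M=3(L−1)−2J1−J2=3·6−2·4−4=6

M = 6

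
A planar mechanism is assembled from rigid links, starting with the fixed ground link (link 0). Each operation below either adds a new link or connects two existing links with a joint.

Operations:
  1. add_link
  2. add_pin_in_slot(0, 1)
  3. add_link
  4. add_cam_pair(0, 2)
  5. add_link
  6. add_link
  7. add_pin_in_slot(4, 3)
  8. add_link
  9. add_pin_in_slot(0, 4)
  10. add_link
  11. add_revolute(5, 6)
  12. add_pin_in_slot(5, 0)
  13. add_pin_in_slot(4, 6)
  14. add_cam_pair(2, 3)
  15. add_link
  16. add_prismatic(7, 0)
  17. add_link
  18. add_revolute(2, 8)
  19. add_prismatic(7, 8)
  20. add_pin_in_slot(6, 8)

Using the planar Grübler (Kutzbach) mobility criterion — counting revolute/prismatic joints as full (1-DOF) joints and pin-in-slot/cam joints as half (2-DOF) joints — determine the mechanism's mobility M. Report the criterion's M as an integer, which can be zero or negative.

ground; <1,0,0>
#1 <2,0,0>
PS:0↔1 J2 <2,0,1>
#2 <3,0,1>
C:0↔2 J2 <3,0,2>
#3 <4,0,2>
#4 <5,0,2>
PS:4↔3 J2 <5,0,3>
#5 <6,0,3>
PS:0↔4 J2 <6,0,4>
#6 <7,0,4>
R:5↔6 J1 <7,1,4>
PS:5↔0 J2 <7,1,5>
PS:4↔6 J2 <7,1,6>
C:2↔3 J2 <7,1,7>
#7 <8,1,7>
P:7↔0 J1 <8,2,7>
#8 <9,2,7>
R:2↔8 J1 <9,3,7>
P:7↔8 J1 <9,4,7>
PS:6↔8 J2 <9,4,8>
3×8 − 2×4 − 1×8 = 8

M = 8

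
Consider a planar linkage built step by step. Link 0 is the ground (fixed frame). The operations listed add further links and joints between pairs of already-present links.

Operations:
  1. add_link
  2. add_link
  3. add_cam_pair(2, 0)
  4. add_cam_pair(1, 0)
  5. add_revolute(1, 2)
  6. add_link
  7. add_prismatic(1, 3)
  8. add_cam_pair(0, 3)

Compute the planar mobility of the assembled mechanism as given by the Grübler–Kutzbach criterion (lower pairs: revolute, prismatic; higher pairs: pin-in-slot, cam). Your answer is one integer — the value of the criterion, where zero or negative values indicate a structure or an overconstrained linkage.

M = 2

link 0 = ground. State L|J1|J2 = 1|0|0
+link1  2|0|0
+link2  3|0|0
C(2,0) f=2→J2  3|0|1
C(1,0) f=2→J2  3|0|2
R(1,2) f=1→J1  3|1|2
+link3  4|1|2
P(1,3) f=1→J1  4|2|2
C(0,3) f=2→J2  4|2|3
M = 3(4−1)−2·2−3 = 9−4−3 = 2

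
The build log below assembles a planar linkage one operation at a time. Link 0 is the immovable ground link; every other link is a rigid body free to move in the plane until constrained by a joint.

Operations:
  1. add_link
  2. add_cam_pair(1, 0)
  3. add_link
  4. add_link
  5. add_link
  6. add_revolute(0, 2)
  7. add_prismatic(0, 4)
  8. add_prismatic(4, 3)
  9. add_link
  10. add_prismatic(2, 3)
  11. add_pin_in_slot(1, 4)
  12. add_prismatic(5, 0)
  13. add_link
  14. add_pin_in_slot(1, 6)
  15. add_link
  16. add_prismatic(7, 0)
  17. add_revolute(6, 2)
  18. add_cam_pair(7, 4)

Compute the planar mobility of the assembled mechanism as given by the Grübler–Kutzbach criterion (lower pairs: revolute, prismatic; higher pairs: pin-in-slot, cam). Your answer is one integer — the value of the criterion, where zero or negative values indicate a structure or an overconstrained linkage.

M = 3

[1;0;0] (link 0 is ground)
L+ [2;0;0]
C(1,0)∈J2 [2;0;1]
L+ [3;0;1]
L+ [4;0;1]
L+ [5;0;1]
R(0,2)∈J1 [5;1;1]
P(0,4)∈J1 [5;2;1]
P(4,3)∈J1 [5;3;1]
L+ [6;3;1]
P(2,3)∈J1 [6;4;1]
PS(1,4)∈J2 [6;4;2]
P(5,0)∈J1 [6;5;2]
L+ [7;5;2]
PS(1,6)∈J2 [7;5;3]
L+ [8;5;3]
P(7,0)∈J1 [8;6;3]
R(6,2)∈J1 [8;7;3]
C(7,4)∈J2 [8;7;4]
mobility = 21 − 14 − 4 = 3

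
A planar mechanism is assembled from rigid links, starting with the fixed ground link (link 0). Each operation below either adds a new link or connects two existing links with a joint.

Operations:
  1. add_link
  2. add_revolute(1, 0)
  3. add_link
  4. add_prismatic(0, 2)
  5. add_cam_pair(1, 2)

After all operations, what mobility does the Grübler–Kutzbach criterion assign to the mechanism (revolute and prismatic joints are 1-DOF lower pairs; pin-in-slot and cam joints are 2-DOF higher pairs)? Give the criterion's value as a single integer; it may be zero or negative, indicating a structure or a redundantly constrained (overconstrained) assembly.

M = 1

(L,J1,J2)=(1,0,0); link0 fixed
link1: (2,0,0)
R 1-0 [J1]: (2,1,0)
link2: (3,1,0)
P 0-2 [J1]: (3,2,0)
C 1-2 [J2]: (3,2,1)
Grübler: 3·2 − 2·2 − 1 = 1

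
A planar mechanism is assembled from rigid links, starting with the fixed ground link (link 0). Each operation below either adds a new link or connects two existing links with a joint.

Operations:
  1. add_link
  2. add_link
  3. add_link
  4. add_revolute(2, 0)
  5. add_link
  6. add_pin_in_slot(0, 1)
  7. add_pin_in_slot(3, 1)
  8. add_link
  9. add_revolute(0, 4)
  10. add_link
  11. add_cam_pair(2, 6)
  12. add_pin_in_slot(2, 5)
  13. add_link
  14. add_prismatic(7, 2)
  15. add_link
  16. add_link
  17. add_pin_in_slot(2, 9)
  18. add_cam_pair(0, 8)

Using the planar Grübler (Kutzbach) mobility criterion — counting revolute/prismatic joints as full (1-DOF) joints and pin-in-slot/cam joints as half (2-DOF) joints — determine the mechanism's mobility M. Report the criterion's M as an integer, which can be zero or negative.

M = 15

link 0 = ground. State L|J1|J2 = 1|0|0
+link1  2|0|0
+link2  3|0|0
+link3  4|0|0
R(2,0) f=1→J1  4|1|0
+link4  5|1|0
PS(0,1) f=2→J2  5|1|1
PS(3,1) f=2→J2  5|1|2
+link5  6|1|2
R(0,4) f=1→J1  6|2|2
+link6  7|2|2
C(2,6) f=2→J2  7|2|3
PS(2,5) f=2→J2  7|2|4
+link7  8|2|4
P(7,2) f=1→J1  8|3|4
+link8  9|3|4
+link9  10|3|4
PS(2,9) f=2→J2  10|3|5
C(0,8) f=2→J2  10|3|6
M = 3(10−1)−2·3−6 = 27−6−6 = 15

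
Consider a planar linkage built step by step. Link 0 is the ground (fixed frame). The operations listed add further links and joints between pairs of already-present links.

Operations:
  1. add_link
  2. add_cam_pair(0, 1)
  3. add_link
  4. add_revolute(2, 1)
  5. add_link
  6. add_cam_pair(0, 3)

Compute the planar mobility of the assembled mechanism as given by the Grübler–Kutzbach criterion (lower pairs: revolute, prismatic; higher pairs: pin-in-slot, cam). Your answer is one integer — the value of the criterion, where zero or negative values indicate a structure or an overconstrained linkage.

L=1 J1=0 J2=0
add link → L=2 J1=0 J2=0
C@0,1 dof=2 J2 → L=2 J1=0 J2=1
add link → L=3 J1=0 J2=1
R@2,1 dof=1 J1 → L=3 J1=1 J2=1
add link → L=4 J1=1 J2=1
C@0,3 dof=2 J2 → L=4 J1=1 J2=2
M=3(L−1)−2J1−J2=3·3−2·1−2=5

M = 5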